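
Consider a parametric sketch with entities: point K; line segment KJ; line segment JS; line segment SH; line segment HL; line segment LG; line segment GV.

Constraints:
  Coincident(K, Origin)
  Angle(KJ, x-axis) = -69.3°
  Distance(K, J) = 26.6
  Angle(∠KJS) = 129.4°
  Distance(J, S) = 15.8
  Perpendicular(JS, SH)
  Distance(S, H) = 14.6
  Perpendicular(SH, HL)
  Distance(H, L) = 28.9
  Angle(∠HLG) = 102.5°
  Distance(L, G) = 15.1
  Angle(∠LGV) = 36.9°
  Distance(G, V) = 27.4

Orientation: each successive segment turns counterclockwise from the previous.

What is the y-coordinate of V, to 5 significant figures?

-9.5496

K is at the origin; KJ runs at -69.3° with length 26.6, so J = (9.4024, -24.883). ∠KJS = 129.4° gives JS at -18.700° from the x-axis; with |JS| = 15.8, S = (24.368, -29.948). JS ⟂ SH, so SH runs at 71.300°; with |SH| = 14.6, H = (29.049, -16.119). SH is perpendicular to HL, so HL runs at 161.30°; with |HL| = 28.9, L = (1.6749, -6.8535). ∠HLG = 102.5° gives LG at -121.20° from the x-axis; with |LG| = 15.1, G = (-6.1473, -19.770). ∠LGV = 36.9° gives GV at 21.900° from the x-axis; with |GV| = 27.4, V = (19.275, -9.5496). So V.y = -9.5496.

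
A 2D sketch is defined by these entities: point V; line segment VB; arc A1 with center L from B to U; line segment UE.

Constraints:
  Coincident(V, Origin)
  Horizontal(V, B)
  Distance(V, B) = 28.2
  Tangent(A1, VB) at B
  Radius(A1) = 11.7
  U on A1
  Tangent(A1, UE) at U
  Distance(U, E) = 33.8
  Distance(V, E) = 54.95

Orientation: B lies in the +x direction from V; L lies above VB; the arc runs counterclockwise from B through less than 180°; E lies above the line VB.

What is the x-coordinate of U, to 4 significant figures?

39.20

V is at the origin; V and B share the same y with |VB| = 28.2 and B on the +x side, so B = (28.20, 0.000). Since A1 is tangent to VB there, LB ⟂ VB, so L = B + (0, 11.7) = (28.20, 11.70). Since LU ⟂ UE (tangency), |LE| = √(11.7² + 33.8²) = 35.77 regardless of where U sits on A1. So E lies on both circle(V, 54.95) and circle(L, 35.77); the above-VB intersection is E = (27.69, 47.46). U is the foot of the tangent from E: U = (39.20, 15.68).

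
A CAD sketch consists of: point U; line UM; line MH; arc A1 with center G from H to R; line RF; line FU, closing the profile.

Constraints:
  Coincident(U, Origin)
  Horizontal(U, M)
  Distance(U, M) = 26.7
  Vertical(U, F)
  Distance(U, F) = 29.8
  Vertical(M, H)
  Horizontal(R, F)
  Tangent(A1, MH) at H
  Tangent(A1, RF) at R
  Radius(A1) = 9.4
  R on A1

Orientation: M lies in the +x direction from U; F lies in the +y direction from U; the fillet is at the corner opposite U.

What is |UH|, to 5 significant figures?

33.601

U is at the origin; U and M share the same y with |UM| = 26.7 and M on the +x side, so M = (26.700, 0.0000). U and F share the same x with |UF| = 29.8 and F on the +y side, so F = (0.0000, 29.800). The virtual corner opposite U is at (26.700, 29.800). Tangency of A1 to MH means the radius GH is perpendicular to MH and A1 meets RF tangentially, so GR is at right angles to RF, with radius 9.4, so the center G sits 9.4 in from both sides at G = (17.300, 20.400). That places the tangent points at H = (26.700, 20.400) on MH and R = (17.300, 29.800) on RF. Then |UH| = |H − U| = 33.601.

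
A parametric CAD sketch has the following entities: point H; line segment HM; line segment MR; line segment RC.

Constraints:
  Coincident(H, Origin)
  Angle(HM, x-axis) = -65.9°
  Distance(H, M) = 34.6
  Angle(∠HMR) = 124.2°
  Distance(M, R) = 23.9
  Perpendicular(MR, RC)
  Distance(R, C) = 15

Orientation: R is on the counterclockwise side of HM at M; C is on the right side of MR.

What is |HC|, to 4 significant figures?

61.49

H is at the origin; HM runs at -65.9° with length 34.6, so M = 34.6·(cos -65.9°, sin -65.9°) = (14.13, -31.58). ∠HMR = 124.2°, so MR runs at -65.9° + (180° − 124.2°) = -10.10° from the x-axis; with |MR| = 23.9, R = M + 23.9·(cos -10.10°, sin -10.10°) = (37.66, -35.78). MR is perpendicular to RC; with |RC| = 15.0 on the right of MR, C = R + 15.0·(-0.1754, -0.9845) = (35.03, -50.54). Then |HC| = |C − H| = 61.49.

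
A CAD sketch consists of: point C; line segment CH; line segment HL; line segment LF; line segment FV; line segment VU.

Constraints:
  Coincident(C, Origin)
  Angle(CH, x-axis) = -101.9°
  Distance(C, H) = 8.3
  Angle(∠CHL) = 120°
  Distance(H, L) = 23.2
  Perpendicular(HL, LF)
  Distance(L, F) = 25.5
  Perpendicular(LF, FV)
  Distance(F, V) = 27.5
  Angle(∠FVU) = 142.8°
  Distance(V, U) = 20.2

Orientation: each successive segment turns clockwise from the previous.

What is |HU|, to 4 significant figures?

24.34

C is at the origin; CH runs at -101.9° with length 8.3, so H = (-1.711, -8.122). ∠CHL = 120.0° gives HL at -161.9° from the x-axis; with |HL| = 23.2, L = (-23.76, -15.33). HL is perpendicular to LF, so LF runs at 108.1°; with |LF| = 25.5, F = (-31.69, 8.909). LF ⟂ FV, so FV runs at 18.10°; with |FV| = 27.5, V = (-5.547, 17.45). ∠FVU = 142.8° gives VU at -19.10° from the x-axis; with |VU| = 20.2, U = (13.54, 10.84). Then |HU| = |U − H| = 24.34.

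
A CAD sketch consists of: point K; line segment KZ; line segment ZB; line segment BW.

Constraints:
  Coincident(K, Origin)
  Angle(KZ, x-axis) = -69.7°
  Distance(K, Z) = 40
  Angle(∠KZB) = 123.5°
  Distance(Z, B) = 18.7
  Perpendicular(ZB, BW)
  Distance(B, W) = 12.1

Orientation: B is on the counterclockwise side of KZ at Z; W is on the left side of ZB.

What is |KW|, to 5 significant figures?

45.985

∠KZB = 123.5°, so ZB runs at -69.7° + (180° − 123.5°) = -13.200° from the x-axis; with |ZB| = 18.7, B = Z + 18.7·(cos -13.200°, sin -13.200°) = (32.083, -41.786). ZB is perpendicular to BW; with |BW| = 12.1 on the left of ZB, W = B + 12.1·(0.22835, 0.97358) = (34.846, -30.005). Then |KW| = |W − K| = 45.985.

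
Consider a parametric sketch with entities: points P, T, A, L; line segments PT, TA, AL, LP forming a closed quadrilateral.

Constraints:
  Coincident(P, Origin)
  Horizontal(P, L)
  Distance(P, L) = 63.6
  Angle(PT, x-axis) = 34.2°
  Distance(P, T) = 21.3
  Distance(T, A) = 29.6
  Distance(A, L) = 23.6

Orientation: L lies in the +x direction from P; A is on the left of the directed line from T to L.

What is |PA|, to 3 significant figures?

49.7

P is at the origin; P and L share the same y with |PL| = 63.6 and L in +x, so L = (63.6, 0). PT runs at 34.2° with |PT| = 21.3, so T = (17.6, 12.0). A is determined by |TA| = 29.6 and |AL| = 23.6 together: it lies at the intersection of circle(T, 29.6) and circle(L, 23.6). With |TL| = 47.5, the foot of the radical line on TL is 27.1 from T and the perpendicular offset is √(29.6² − 27.1²) = 11.9. Taking the left-of-TL solution: A = (46.8, 16.6).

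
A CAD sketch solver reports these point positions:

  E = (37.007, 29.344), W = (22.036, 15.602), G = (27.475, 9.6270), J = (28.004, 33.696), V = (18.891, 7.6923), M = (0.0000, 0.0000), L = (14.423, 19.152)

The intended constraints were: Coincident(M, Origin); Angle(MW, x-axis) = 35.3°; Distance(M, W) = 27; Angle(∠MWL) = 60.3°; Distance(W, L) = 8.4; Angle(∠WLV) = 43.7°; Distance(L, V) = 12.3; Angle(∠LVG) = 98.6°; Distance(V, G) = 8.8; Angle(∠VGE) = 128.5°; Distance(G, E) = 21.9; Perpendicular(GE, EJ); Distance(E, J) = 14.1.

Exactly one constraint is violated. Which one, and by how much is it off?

Distance(E, J) = 14.1 — off by 4.10.

M = (0.00, 0.00) ✓; MW at 35.30° ✓; |MW| = 27.00 ✓; ∠MWL = 60.30° ✓; |WL| = 8.400 ✓; ∠WLV = 43.70° ✓; |LV| = 12.30 ✓; ∠LVG = 98.60° ✓; |VG| = 8.799 ✓; ∠VGE = 128.5° ✓; |GE| = 21.90 ✓; ∠(GE, EJ) = 90.00° ✓; |EJ| = 10.00 ✗.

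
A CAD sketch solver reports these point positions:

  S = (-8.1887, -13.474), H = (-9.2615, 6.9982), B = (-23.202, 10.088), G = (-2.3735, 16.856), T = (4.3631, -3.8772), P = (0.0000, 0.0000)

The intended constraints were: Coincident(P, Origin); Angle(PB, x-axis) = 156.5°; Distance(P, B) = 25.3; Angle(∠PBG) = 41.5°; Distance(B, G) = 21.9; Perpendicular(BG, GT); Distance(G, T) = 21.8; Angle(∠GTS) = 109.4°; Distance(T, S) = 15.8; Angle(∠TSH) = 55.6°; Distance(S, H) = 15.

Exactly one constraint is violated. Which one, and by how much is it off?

Distance(S, H) = 15 — off by 5.50.

P = (0.00, 0.00) ✓; PB at 156.5° ✓; |PB| = 25.30 ✓; ∠PBG = 41.50° ✓; |BG| = 21.90 ✓; ∠(BG, GT) = 90.00° ✓; |GT| = 21.80 ✓; ∠GTS = 109.4° ✓; |TS| = 15.80 ✓; ∠TSH = 55.60° ✓; |SH| = 20.50 ✗.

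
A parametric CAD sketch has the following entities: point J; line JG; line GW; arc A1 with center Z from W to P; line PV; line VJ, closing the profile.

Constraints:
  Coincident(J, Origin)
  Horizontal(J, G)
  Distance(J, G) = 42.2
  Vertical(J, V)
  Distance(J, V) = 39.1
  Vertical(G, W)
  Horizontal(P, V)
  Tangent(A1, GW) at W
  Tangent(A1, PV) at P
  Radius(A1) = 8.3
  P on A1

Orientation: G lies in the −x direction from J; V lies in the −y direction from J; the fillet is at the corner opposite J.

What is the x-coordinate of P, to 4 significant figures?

-33.90

J is at the origin; JG is horizontal with |JG| = 42.2 and G on the −x side, so G = (-42.20, 0.000). J and V share the same x with |JV| = 39.1 and V on the −y side, so V = (0.000, -39.10). The virtual corner opposite J is at (-42.20, -39.10). The tangent condition forces ZW to be normal to GW and tangency of A1 to PV means the radius ZP is perpendicular to PV, with radius 8.3, so the center Z sits 8.3 in from both sides at Z = (-33.90, -30.80). That places the tangent points at W = (-42.20, -30.80) on GW and P = (-33.90, -39.10) on PV. So P.x = -33.90.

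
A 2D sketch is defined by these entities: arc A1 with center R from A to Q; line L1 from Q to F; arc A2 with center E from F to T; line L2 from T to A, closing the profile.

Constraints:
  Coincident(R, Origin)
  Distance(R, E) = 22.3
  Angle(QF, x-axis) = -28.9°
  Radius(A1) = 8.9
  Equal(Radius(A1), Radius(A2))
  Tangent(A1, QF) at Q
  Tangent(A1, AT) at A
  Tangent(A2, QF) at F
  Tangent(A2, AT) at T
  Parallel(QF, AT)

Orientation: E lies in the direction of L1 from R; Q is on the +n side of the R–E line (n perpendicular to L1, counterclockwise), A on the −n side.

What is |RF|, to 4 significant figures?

24.01

Tangency of A1 to both parallel lines with radius 8.9 puts Q and A at R ± 8.9·n: Q = (4.301, 7.792), A = (-4.301, -7.792). Equal radii place F and T the same way about E: F = E + 8.9·n = (23.82, -2.986), T = E − 8.9·n = (15.22, -18.57). Then |RF| = |F − R| = 24.01.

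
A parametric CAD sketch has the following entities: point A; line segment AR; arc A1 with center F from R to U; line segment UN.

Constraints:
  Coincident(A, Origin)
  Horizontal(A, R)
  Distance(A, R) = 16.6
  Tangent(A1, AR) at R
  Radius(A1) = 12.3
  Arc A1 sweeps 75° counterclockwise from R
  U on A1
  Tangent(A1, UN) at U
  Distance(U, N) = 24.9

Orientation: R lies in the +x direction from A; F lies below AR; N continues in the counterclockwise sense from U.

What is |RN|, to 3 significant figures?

37.9

A is at the origin; A and R share the same y with |AR| = 16.6 and R on the +x side, so R = (16.6, 0.00). Tangency of A1 to AR means the radius FR is perpendicular to AR, so F = R + (0, -12.3) = (16.6, -12.3). On A1, R sits at bearing 90° from F; a 75° counterclockwise sweep puts U at bearing 165°, so U = F + 12.3·(cos 165°, sin 165°) = (4.72, -9.12). Tangency of A1 to UN means the radius FU is perpendicular to UN, so UN runs along (−sin 165°, cos 165°); with |UN| = 24.9, N = (-1.73, -33.2). Then |RN| = |N − R| = 37.9.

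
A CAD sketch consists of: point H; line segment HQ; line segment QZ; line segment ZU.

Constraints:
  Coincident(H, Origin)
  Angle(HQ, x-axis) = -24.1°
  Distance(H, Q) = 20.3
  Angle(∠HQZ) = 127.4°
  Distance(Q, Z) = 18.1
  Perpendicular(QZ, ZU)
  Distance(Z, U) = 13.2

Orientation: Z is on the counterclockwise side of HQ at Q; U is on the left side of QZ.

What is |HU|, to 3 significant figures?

30.6

∠HQZ = 127.4°, so QZ runs at -24.1° + (180° − 127.4°) = 28.5° from the x-axis; with |QZ| = 18.1, Z = Q + 18.1·(cos 28.5°, sin 28.5°) = (34.4, 0.347). QZ is perpendicular to ZU; with |ZU| = 13.2 on the left of QZ, U = Z + 13.2·(-0.477, 0.879) = (28.1, 11.9). Then |HU| = |U − H| = 30.6.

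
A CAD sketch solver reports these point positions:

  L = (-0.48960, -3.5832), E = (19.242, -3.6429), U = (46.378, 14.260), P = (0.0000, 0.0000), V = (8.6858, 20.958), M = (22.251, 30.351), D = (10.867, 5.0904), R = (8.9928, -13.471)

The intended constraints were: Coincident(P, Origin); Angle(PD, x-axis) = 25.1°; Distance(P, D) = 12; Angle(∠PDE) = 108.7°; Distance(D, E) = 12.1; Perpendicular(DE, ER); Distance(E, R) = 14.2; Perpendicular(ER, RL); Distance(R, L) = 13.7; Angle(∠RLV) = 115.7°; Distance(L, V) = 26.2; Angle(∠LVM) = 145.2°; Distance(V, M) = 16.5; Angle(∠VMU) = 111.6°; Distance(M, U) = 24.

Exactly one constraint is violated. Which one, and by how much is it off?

Distance(M, U) = 24 — off by 5.00.

P = (0.00, 0.00) ✓; PD at 25.10° ✓; |PD| = 12.00 ✓; ∠PDE = 108.7° ✓; |DE| = 12.10 ✓; ∠(DE, ER) = 90.00° ✓; |ER| = 14.20 ✓; ∠(ER, RL) = 90.00° ✓; |RL| = 13.70 ✓; ∠RLV = 115.7° ✓; |LV| = 26.20 ✓; ∠LVM = 145.2° ✓; |VM| = 16.50 ✓; ∠VMU = 111.6° ✓; |MU| = 29.00 ✗.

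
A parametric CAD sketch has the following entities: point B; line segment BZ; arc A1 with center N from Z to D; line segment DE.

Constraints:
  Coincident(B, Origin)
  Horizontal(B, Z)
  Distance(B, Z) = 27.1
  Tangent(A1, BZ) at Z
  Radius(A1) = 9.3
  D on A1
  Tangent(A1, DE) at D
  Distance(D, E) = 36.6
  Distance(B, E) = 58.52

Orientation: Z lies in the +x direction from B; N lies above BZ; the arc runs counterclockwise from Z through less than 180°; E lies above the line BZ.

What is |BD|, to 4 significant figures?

37.58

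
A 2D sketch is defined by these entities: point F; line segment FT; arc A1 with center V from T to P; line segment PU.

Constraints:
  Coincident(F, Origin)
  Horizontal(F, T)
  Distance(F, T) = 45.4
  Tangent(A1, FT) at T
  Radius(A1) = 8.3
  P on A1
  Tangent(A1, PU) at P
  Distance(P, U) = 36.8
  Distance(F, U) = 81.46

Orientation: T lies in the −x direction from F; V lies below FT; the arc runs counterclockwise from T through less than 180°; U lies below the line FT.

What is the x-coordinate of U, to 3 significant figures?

-75.1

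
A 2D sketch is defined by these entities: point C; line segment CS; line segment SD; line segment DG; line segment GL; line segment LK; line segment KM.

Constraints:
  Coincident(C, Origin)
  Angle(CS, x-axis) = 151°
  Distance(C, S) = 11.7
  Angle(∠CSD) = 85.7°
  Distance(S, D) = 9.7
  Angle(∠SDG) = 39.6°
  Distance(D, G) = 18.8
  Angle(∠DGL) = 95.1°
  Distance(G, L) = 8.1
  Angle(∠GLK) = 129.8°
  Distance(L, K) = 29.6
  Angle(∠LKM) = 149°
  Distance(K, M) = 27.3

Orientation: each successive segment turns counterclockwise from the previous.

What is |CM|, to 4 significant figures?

57.37

∠GLK = 129.8° gives LK at 160.8° from the x-axis; with |LK| = 29.6, K = (-28.15, 22.33). ∠LKM = 149.0° gives KM at -168.2° from the x-axis; with |KM| = 27.3, M = (-54.87, 16.75). Then |CM| = |M − C| = 57.37.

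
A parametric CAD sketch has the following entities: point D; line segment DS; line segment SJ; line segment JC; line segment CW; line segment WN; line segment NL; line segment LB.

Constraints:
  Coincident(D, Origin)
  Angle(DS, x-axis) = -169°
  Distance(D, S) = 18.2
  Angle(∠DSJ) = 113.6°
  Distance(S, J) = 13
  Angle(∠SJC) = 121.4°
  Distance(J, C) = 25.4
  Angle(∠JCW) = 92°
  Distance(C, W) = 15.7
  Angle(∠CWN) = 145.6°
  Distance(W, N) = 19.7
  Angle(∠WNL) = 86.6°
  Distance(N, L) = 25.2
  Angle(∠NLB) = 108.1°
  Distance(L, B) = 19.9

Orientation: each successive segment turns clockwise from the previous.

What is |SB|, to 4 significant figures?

14.70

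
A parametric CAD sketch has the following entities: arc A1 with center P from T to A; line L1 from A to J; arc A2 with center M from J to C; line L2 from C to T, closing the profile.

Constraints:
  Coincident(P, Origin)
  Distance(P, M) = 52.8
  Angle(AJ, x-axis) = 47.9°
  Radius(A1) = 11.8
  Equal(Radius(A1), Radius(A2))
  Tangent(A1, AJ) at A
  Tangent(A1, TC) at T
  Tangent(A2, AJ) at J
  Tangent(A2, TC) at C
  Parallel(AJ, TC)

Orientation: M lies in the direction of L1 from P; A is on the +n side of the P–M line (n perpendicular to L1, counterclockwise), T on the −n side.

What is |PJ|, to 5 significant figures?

54.102

The slot axis is L1's direction at 47.9°, so u = (cos 47.9°, sin 47.9°) = (0.67043, 0.74198) and n = (−sin 47.9°, cos 47.9°) = (-0.74198, 0.67043). P is at the origin and M lies 52.8 along u from P, so M = 52.8·u = (35.399, 39.176). Tangency of A1 to both parallel lines with radius 11.8 puts A and T at P ± 11.8·n: A = (-8.7553, 7.9110), T = (8.7553, -7.9110). Equal radii place J and C the same way about M: J = M + 11.8·n = (26.643, 47.087), C = M − 11.8·n = (44.154, 31.265). Then |PJ| = |J − P| = 54.102.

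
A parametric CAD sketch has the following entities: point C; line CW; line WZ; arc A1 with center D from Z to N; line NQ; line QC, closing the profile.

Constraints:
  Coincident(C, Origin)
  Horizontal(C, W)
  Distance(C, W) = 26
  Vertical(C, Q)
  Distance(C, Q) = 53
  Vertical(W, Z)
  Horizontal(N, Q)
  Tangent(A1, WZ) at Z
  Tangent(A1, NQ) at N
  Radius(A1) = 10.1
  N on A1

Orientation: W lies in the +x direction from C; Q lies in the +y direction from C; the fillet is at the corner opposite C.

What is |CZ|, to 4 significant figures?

50.16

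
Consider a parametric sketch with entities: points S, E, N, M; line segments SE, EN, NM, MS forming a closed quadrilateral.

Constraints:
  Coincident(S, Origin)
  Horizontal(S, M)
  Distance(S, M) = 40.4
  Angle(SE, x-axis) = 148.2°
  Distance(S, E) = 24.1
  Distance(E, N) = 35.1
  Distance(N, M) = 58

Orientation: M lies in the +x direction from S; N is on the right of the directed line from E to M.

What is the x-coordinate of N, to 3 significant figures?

-13.4

Checks: |EN| = 35.10 ✓; |NM| = 58.00 ✓.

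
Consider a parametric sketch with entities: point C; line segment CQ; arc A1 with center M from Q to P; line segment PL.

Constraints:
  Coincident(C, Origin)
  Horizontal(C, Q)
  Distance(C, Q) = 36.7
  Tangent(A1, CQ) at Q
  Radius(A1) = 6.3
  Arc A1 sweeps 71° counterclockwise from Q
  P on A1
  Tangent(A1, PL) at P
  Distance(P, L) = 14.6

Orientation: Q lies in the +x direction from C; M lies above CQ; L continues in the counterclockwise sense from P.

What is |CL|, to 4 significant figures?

50.73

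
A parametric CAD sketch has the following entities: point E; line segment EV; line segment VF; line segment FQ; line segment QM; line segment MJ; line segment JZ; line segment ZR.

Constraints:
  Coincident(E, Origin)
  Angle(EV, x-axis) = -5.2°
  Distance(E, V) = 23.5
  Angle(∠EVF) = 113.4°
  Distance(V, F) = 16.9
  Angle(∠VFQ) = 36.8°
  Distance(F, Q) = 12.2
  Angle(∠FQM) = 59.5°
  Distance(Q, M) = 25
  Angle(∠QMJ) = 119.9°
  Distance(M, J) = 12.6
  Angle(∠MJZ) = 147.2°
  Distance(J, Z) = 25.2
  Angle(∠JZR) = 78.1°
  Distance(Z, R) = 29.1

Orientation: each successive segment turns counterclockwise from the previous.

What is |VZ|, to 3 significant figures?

47.7

E is at the origin; EV runs at -5.2° with length 23.5, so V = (23.4, -2.13). ∠EVF = 113.4° gives VF at 61.4° from the x-axis; with |VF| = 16.9, F = (31.5, 12.7). ∠VFQ = 36.8° gives FQ at -155° from the x-axis; with |FQ| = 12.2, Q = (20.4, 7.63). ∠FQM = 59.5° gives QM at -34.9° from the x-axis; with |QM| = 25.0, M = (40.9, -6.67). ∠QMJ = 119.9° gives MJ at 25.2° from the x-axis; with |MJ| = 12.6, J = (52.3, -1.31). ∠MJZ = 147.2° gives JZ at 58.0° from the x-axis; with |JZ| = 25.2, Z = (65.7, 20.1). Then |VZ| = |Z − V| = 47.7.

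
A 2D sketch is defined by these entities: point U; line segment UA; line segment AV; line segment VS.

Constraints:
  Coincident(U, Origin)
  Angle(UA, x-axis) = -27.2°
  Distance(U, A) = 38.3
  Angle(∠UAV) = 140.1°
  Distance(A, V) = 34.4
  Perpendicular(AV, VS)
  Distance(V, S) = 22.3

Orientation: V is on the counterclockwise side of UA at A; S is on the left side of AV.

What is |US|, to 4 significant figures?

63.82

∠UAV = 140.1°, so AV runs at -27.2° + (180° − 140.1°) = 12.70° from the x-axis; with |AV| = 34.4, V = A + 34.4·(cos 12.70°, sin 12.70°) = (67.62, -9.944). The perpendicularity gives VS at right angles to AV; with |VS| = 22.3 on the left of AV, S = V + 22.3·(-0.2198, 0.9755) = (62.72, 11.81). Then |US| = |S − U| = 63.82.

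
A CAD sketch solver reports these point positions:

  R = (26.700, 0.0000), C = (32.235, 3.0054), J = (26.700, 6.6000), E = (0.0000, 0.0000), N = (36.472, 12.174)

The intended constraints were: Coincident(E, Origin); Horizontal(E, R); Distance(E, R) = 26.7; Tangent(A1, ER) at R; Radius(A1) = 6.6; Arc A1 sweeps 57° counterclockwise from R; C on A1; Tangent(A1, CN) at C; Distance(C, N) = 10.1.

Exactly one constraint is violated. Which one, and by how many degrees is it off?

Tangent(A1, CN) at C — off by 8.20°.

E = (0.00, 0.00) ✓; E.y = 0.00, R.y = 0.00 ✓; |ER| = 26.70 ✓; ∠(JR, RE) = 90.00° ✓; |JR| = 6.600 ✓; bearing(J→C) − bearing(J→R) = 57.00° ✓; |JC| = 6.600 ✓; ∠(JC, CN) = 81.80° ✗; |CN| = 10.10 ✓.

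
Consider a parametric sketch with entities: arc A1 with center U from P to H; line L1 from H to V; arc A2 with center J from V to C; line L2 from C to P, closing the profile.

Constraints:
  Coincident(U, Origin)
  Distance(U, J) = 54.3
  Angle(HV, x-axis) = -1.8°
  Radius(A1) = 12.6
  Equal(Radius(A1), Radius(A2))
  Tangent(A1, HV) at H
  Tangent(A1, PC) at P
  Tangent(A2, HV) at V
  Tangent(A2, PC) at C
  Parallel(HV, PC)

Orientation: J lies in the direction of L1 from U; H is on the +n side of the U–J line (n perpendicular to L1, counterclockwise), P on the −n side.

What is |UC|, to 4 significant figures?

55.74

The slot axis is L1's direction at -1.8°, so u = (cos -1.8°, sin -1.8°) = (0.9995, -0.03141) and n = (−sin -1.8°, cos -1.8°) = (0.03141, 0.9995). U is at the origin and J lies 54.3 along u from U, so J = 54.3·u = (54.27, -1.706). Tangency of A1 to both parallel lines with radius 12.6 puts H and P at U ± 12.6·n: H = (0.3958, 12.59), P = (-0.3958, -12.59). Equal radii place V and C the same way about J: V = J + 12.6·n = (54.67, 10.89), C = J − 12.6·n = (53.88, -14.30). Then |UC| = |C − U| = 55.74.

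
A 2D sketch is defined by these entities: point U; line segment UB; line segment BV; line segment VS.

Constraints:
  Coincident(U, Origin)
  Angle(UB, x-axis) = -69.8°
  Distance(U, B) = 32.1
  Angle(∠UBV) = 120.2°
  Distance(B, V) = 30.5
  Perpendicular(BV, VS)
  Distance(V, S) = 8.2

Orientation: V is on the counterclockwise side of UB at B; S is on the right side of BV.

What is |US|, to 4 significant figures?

58.89

U is at the origin; UB runs at -69.8° with length 32.1, so B = 32.1·(cos -69.8°, sin -69.8°) = (11.08, -30.13). ∠UBV = 120.2°, so BV runs at -69.8° + (180° − 120.2°) = -10.00° from the x-axis; with |BV| = 30.5, V = B + 30.5·(cos -10.00°, sin -10.00°) = (41.12, -35.42). BV is perpendicular to VS; with |VS| = 8.2 on the right of BV, S = V + 8.2·(-0.1736, -0.9848) = (39.70, -43.50). Then |US| = |S − U| = 58.89.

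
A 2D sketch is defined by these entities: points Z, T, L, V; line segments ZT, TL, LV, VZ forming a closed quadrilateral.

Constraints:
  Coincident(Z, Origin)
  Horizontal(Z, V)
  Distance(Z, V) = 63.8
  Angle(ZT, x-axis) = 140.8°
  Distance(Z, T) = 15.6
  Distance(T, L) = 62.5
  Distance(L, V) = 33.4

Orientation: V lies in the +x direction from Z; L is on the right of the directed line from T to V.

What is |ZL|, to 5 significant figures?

47.033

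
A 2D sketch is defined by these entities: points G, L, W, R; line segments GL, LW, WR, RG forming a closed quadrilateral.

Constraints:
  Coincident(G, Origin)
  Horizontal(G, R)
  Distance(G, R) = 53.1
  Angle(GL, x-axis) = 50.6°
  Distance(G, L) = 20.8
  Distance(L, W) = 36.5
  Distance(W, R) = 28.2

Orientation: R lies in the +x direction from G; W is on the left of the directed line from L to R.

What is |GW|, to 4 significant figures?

55.25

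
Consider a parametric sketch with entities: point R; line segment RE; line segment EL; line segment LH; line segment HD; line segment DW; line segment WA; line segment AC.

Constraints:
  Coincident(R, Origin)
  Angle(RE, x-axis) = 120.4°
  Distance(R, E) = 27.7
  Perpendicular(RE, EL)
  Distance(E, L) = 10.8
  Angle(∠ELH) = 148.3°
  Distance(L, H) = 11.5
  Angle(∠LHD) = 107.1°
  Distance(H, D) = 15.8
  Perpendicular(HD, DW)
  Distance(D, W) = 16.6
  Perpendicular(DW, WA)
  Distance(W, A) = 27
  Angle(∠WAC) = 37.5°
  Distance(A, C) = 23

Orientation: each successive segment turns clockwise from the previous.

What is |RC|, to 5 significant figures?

22.483

The perpendicularity gives WA at right angles to DW, so WA runs at 105.80°; with |WA| = 27.0, A = (-12.227, 35.353). ∠WAC = 37.5° gives AC at -36.700° from the x-axis; with |AC| = 23.0, C = (6.2135, 21.607). Then |RC| = |C − R| = 22.483.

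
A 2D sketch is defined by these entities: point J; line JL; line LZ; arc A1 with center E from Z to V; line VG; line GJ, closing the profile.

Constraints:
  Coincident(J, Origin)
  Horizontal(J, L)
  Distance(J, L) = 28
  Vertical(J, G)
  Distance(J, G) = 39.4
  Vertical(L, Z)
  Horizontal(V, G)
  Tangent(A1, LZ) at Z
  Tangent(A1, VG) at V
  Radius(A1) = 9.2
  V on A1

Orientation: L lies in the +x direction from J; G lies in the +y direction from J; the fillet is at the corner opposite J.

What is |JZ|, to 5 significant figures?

41.183

The virtual corner opposite J is at (28.000, 39.400). The tangent condition forces EZ to be normal to LZ and the tangent condition forces EV to be normal to VG, with radius 9.2, so the center E sits 9.2 in from both sides at E = (18.800, 30.200). That places the tangent points at Z = (28.000, 30.200) on LZ and V = (18.800, 39.400) on VG. Then |JZ| = |Z − J| = 41.183.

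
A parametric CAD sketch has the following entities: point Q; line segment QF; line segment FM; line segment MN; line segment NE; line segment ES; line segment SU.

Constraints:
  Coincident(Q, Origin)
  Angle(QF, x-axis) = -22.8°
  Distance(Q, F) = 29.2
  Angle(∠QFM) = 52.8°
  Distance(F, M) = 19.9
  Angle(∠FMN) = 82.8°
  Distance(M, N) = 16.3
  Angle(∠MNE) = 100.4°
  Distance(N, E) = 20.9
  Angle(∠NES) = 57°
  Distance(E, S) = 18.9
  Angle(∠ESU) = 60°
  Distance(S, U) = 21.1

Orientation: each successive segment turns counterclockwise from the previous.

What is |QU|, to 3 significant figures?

4.14

∠NES = 57.0° gives ES at 44.2° from the x-axis; with |ES| = 18.9, S = (24.4, -5.37). ∠ESU = 60.0° gives SU at 164° from the x-axis; with |SU| = 21.1, U = (4.12, 0.378). Then |QU| = |U − Q| = 4.14.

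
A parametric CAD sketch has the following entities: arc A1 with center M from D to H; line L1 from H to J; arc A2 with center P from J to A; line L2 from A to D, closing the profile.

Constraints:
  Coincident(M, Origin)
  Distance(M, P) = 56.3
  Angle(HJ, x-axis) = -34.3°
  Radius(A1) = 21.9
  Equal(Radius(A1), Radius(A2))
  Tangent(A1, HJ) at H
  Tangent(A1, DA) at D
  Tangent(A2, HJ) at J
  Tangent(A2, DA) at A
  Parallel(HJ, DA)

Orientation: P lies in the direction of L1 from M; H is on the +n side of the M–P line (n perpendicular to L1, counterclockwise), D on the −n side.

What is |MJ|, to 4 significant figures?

60.41

The slot axis is L1's direction at -34.3°, so u = (cos -34.3°, sin -34.3°) = (0.8261, -0.5635) and n = (−sin -34.3°, cos -34.3°) = (0.5635, 0.8261). M is at the origin and P lies 56.3 along u from M, so P = 56.3·u = (46.51, -31.73). Tangency of A1 to both parallel lines with radius 21.9 puts H and D at M ± 21.9·n: H = (12.34, 18.09), D = (-12.34, -18.09). Equal radii place J and A the same way about P: J = P + 21.9·n = (58.85, -13.63), A = P − 21.9·n = (34.17, -49.82). Then |MJ| = |J − M| = 60.41.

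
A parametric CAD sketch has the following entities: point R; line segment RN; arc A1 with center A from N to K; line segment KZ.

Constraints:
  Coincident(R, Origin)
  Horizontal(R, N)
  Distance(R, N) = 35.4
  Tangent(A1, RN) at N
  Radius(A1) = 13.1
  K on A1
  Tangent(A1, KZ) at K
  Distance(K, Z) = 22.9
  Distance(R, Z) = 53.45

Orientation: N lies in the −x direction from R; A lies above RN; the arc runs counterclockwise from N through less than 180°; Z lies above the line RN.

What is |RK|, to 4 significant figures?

31.31

R is at the origin; R and N share the same y with |RN| = 35.4 and N on the −x side, so N = (-35.40, 0.000). The tangent condition forces AN to be normal to RN, so A = N + (0, 13.1) = (-35.40, 13.10). Since AK ⟂ KZ (tangency), |AZ| = √(13.1² + 22.9²) = 26.38 regardless of where K sits on A1. So Z lies on both circle(R, 53.45) and circle(A, 26.38); the above-RN intersection is Z = (-36.04, 39.47). K is the foot of the tangent from Z: K = (-24.19, 19.88).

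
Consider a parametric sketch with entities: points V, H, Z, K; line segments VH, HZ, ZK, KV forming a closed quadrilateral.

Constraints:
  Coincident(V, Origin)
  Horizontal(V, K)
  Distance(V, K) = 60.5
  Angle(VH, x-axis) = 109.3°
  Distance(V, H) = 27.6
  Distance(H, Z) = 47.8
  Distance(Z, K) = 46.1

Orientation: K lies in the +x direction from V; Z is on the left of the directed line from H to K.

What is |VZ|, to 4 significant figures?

53.95

V is at the origin; V and K share the same y with |VK| = 60.5 and K in +x, so K = (60.5, 0). VH runs at 109.3° with |VH| = 27.6, so H = (-9.122, 26.05). Z is determined by |HZ| = 47.8 and |ZK| = 46.1 together: it lies at the intersection of circle(H, 47.8) and circle(K, 46.1). With |HK| = 74.34, the foot of the radical line on HK is 38.24 from H and the perpendicular offset is √(47.8² − 38.24²) = 28.68. Taking the left-of-HK solution: Z = (36.74, 39.51).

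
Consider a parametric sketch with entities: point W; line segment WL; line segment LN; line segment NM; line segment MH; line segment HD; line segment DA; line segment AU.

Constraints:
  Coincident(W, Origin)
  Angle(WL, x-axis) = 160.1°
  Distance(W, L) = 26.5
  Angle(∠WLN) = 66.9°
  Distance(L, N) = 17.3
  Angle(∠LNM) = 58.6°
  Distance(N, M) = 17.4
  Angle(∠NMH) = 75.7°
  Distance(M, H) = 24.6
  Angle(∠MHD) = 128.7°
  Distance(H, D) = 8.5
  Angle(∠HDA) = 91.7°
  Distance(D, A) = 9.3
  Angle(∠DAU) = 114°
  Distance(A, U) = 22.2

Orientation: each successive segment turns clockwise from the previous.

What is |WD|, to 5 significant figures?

40.002

W is at the origin; WL runs at 160.1° with length 26.5, so L = (-24.918, 9.0201). ∠WLN = 66.9° gives LN at 47.000° from the x-axis; with |LN| = 17.3, N = (-13.119, 21.672). ∠LNM = 58.6° gives NM at -74.400° from the x-axis; with |NM| = 17.4, M = (-8.4399, 4.9134). ∠NMH = 75.7° gives MH at -178.70° from the x-axis; with |MH| = 24.6, H = (-33.034, 4.3553). ∠MHD = 128.7° gives HD at 130.00° from the x-axis; with |HD| = 8.5, D = (-38.497, 10.867). Then |WD| = |D − W| = 40.002.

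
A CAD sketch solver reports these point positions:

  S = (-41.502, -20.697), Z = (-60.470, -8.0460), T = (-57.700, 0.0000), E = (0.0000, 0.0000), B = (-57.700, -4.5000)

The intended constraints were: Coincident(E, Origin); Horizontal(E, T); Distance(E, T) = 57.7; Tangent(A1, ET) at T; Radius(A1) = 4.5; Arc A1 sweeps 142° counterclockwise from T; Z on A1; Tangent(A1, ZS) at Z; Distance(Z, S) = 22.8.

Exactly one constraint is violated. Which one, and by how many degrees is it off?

Tangent(A1, ZS) at Z — off by 4.29°.

E = (0.00, 0.00) ✓; E.y = 0.00, T.y = 0.00 ✓; |ET| = 57.70 ✓; ∠(BT, TE) = 90.00° ✓; |BT| = 4.500 ✓; bearing(B→Z) − bearing(B→T) = 142.0° ✓; |BZ| = 4.500 ✓; ∠(BZ, ZS) = 85.71° ✗; |ZS| = 22.80 ✓.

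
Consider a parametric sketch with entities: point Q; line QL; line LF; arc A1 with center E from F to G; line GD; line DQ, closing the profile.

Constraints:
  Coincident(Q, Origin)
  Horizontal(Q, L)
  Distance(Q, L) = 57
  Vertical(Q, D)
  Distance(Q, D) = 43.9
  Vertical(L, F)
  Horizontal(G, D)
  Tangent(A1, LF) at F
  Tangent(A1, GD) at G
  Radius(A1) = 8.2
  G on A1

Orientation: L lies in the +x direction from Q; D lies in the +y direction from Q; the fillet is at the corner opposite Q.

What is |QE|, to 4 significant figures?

60.46

Q is at the origin; QL is horizontal with |QL| = 57.0 and L on the +x side, so L = (57.00, 0.000). Q and D share the same x with |QD| = 43.9 and D on the +y side, so D = (0.000, 43.90). The virtual corner opposite Q is at (57.00, 43.90). Since A1 is tangent to LF there, EF ⟂ LF and A1 meets GD tangentially, so EG is at right angles to GD, with radius 8.2, so the center E sits 8.2 in from both sides at E = (48.80, 35.70). Then |QE| = |E − Q| = 60.46.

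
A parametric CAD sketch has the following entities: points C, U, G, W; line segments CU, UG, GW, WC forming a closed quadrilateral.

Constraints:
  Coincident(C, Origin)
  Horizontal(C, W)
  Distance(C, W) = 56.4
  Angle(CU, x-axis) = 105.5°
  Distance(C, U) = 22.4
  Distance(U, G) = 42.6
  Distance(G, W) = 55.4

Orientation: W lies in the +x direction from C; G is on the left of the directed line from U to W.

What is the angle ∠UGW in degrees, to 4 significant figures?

83.60°

C is at the origin; C and W share the same y with |CW| = 56.4 and W in +x, so W = (56.4, 0). CU runs at 105.5° with |CU| = 22.4, so U = (-5.986, 21.59). G is determined by |UG| = 42.6 and |GW| = 55.4 together: it lies at the intersection of circle(U, 42.6) and circle(W, 55.4). With |UW| = 66.01, the foot of the radical line on UW is 23.51 from U and the perpendicular offset is √(42.6² − 23.51²) = 35.53. Taking the left-of-UW solution: G = (27.84, 47.47).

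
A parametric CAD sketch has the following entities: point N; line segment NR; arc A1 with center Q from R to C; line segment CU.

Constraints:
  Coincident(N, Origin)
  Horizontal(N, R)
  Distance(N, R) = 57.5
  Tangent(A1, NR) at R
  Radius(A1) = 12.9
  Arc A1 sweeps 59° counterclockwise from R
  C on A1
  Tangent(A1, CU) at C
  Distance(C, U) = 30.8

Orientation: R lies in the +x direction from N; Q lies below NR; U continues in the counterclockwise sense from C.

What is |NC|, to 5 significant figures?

46.862

N is at the origin; N and R share the same y with |NR| = 57.5 and R on the +x side, so R = (57.500, 0.0000). The tangent condition forces QR to be normal to NR, so Q = R + (0, -12.9) = (57.500, -12.900). On A1, R sits at bearing 90° from Q; a 59° counterclockwise sweep puts C at bearing 149°, so C = Q + 12.9·(cos 149°, sin 149°) = (46.443, -6.2560). Then |NC| = |C − N| = 46.862.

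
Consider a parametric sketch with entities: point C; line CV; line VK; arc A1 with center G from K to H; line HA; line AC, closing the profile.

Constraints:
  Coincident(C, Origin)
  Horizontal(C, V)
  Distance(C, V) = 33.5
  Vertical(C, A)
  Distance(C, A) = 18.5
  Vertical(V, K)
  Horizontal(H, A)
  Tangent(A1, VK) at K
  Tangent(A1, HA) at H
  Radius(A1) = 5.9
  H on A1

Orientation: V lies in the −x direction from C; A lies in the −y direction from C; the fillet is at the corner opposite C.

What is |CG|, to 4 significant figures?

30.34

C is at the origin; CV is horizontal with |CV| = 33.5 and V on the −x side, so V = (-33.50, 0.000). C and A share the same x with |CA| = 18.5 and A on the −y side, so A = (0.000, -18.50). The virtual corner opposite C is at (-33.50, -18.50). Since A1 is tangent to VK there, GK ⟂ VK and since A1 is tangent to HA there, GH ⟂ HA, with radius 5.9, so the center G sits 5.9 in from both sides at G = (-27.60, -12.60). Then |CG| = |G − C| = 30.34.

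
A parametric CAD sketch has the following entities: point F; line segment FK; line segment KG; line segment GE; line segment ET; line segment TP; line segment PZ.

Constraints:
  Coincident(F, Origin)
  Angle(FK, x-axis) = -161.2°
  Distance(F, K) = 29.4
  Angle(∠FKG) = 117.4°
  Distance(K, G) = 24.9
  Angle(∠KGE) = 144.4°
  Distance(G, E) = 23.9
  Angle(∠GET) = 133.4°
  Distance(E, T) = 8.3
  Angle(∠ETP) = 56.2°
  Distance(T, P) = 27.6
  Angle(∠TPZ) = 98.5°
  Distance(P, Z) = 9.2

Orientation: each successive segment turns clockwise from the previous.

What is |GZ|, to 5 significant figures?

1.9460

F is at the origin; FK runs at -161.2° with length 29.4, so K = (-27.831, -9.4746). ∠FKG = 117.4° gives KG at 136.20° from the x-axis; with |KG| = 24.9, G = (-45.803, 7.7598). ∠KGE = 144.4° gives GE at 100.60° from the x-axis; with |GE| = 23.9, E = (-50.200, 31.252). ∠GET = 133.4° gives ET at 54.000° from the x-axis; with |ET| = 8.3, T = (-45.321, 37.967). ∠ETP = 56.2° gives TP at -69.800° from the x-axis; with |TP| = 27.6, P = (-35.791, 12.064). ∠TPZ = 98.5° gives PZ at -151.30° from the x-axis; with |PZ| = 9.2, Z = (-43.861, 7.6463). Then |GZ| = |Z − G| = 1.9460.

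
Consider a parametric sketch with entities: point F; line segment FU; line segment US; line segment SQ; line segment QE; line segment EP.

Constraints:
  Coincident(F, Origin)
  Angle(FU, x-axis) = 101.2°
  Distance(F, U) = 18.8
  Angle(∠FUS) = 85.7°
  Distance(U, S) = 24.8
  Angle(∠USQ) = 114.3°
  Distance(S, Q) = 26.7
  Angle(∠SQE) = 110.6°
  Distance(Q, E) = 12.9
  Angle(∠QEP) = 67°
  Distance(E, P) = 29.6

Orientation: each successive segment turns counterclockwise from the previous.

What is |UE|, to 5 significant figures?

42.761

F is at the origin; FU runs at 101.2° with length 18.8, so U = (-3.6516, 18.442). ∠FUS = 85.7° gives US at -164.50° from the x-axis; with |US| = 24.8, S = (-27.550, 11.814). ∠USQ = 114.3° gives SQ at -98.800° from the x-axis; with |SQ| = 26.7, Q = (-31.634, -14.571). ∠SQE = 110.6° gives QE at -29.400° from the x-axis; with |QE| = 12.9, E = (-20.396, -20.904). Then |UE| = |E − U| = 42.761.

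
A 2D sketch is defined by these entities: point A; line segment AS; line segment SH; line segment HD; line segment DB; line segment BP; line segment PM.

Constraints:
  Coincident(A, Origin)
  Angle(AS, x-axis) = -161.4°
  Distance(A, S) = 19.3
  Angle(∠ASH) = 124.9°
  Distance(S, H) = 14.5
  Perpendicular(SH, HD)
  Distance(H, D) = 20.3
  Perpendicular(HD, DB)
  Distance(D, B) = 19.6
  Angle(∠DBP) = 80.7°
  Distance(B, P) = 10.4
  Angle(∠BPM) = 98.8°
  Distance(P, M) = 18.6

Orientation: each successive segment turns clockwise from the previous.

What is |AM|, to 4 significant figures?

26.82

∠DBP = 80.7° gives BP at -135.8° from the x-axis; with |BP| = 10.4, P = (-9.573, -0.1217). ∠BPM = 98.8° gives PM at 143.0° from the x-axis; with |PM| = 18.6, M = (-24.43, 11.07). Then |AM| = |M − A| = 26.82.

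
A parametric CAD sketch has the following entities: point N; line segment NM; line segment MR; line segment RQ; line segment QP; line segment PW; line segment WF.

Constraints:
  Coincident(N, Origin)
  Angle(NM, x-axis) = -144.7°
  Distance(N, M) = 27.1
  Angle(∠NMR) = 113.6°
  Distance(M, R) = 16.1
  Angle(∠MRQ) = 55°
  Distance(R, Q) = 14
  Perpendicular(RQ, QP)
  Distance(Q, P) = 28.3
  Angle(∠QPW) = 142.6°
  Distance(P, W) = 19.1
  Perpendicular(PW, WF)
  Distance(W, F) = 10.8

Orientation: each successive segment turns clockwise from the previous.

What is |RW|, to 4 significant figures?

43.54

N is at the origin; NM runs at -144.7° with length 27.1, so M = (-22.12, -15.66). ∠NMR = 113.6° gives MR at 148.9° from the x-axis; with |MR| = 16.1, R = (-35.90, -7.344). ∠MRQ = 55.0° gives RQ at 23.90° from the x-axis; with |RQ| = 14.0, Q = (-23.10, -1.672). The perpendicularity gives QP at right angles to RQ, so QP runs at -66.10°; with |QP| = 28.3, P = (-11.64, -27.55). ∠QPW = 142.6° gives PW at -103.5° from the x-axis; with |PW| = 19.1, W = (-16.10, -46.12). Then |RW| = |W − R| = 43.54.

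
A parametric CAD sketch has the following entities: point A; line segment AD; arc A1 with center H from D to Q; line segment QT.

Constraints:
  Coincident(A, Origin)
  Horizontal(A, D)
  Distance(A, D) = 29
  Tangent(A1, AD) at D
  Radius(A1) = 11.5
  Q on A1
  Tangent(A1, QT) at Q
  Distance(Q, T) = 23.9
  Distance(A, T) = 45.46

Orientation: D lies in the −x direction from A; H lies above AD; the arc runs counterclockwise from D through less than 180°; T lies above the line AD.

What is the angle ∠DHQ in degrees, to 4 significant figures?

107.7°

A is at the origin; AD is horizontal with |AD| = 29.0 and D on the −x side, so D = (-29.00, 0.000). Tangency of A1 to AD means the radius HD is perpendicular to AD, so H = D + (0, 11.5) = (-29.00, 11.50). Since HQ ⟂ QT (tangency), |HT| = √(11.5² + 23.9²) = 26.52 regardless of where Q sits on A1. So T lies on both circle(A, 45.46) and circle(H, 26.52); the above-AD intersection is T = (-25.31, 37.76). Q is the foot of the tangent from T: Q = (-18.04, 14.99).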